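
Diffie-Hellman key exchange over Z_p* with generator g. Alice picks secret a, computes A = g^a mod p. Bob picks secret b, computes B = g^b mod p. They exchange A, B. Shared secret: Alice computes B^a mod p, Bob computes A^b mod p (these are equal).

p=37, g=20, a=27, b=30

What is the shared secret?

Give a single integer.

A = 20^27 mod 37  (bits of 27 = 11011)
  bit 0 = 1: r = r^2 * 20 mod 37 = 1^2 * 20 = 1*20 = 20
  bit 1 = 1: r = r^2 * 20 mod 37 = 20^2 * 20 = 30*20 = 8
  bit 2 = 0: r = r^2 mod 37 = 8^2 = 27
  bit 3 = 1: r = r^2 * 20 mod 37 = 27^2 * 20 = 26*20 = 2
  bit 4 = 1: r = r^2 * 20 mod 37 = 2^2 * 20 = 4*20 = 6
  -> A = 6
B = 20^30 mod 37  (bits of 30 = 11110)
  bit 0 = 1: r = r^2 * 20 mod 37 = 1^2 * 20 = 1*20 = 20
  bit 1 = 1: r = r^2 * 20 mod 37 = 20^2 * 20 = 30*20 = 8
  bit 2 = 1: r = r^2 * 20 mod 37 = 8^2 * 20 = 27*20 = 22
  bit 3 = 1: r = r^2 * 20 mod 37 = 22^2 * 20 = 3*20 = 23
  bit 4 = 0: r = r^2 mod 37 = 23^2 = 11
  -> B = 11
s = B^a = 11^27 mod 37  (bits of 27 = 11011)
  bit 0 = 1: r = r^2 * 11 mod 37 = 1^2 * 11 = 1*11 = 11
  bit 1 = 1: r = r^2 * 11 mod 37 = 11^2 * 11 = 10*11 = 36
  bit 2 = 0: r = r^2 mod 37 = 36^2 = 1
  bit 3 = 1: r = r^2 * 11 mod 37 = 1^2 * 11 = 1*11 = 11
  bit 4 = 1: r = r^2 * 11 mod 37 = 11^2 * 11 = 10*11 = 36
  -> s = B^a = 36

Answer: 36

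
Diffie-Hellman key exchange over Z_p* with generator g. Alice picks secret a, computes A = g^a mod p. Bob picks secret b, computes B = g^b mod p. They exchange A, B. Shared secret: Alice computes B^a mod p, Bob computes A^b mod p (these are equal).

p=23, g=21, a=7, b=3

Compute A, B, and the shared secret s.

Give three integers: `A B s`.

A = 21^7 mod 23  (bits of 7 = 111)
  bit 0 = 1: r = r^2 * 21 mod 23 = 1^2 * 21 = 1*21 = 21
  bit 1 = 1: r = r^2 * 21 mod 23 = 21^2 * 21 = 4*21 = 15
  bit 2 = 1: r = r^2 * 21 mod 23 = 15^2 * 21 = 18*21 = 10
  -> A = 10
B = 21^3 mod 23  (bits of 3 = 11)
  bit 0 = 1: r = r^2 * 21 mod 23 = 1^2 * 21 = 1*21 = 21
  bit 1 = 1: r = r^2 * 21 mod 23 = 21^2 * 21 = 4*21 = 15
  -> B = 15
s = B^a = 15^7 mod 23  (bits of 7 = 111)
  bit 0 = 1: r = r^2 * 15 mod 23 = 1^2 * 15 = 1*15 = 15
  bit 1 = 1: r = r^2 * 15 mod 23 = 15^2 * 15 = 18*15 = 17
  bit 2 = 1: r = r^2 * 15 mod 23 = 17^2 * 15 = 13*15 = 11
  -> s = B^a = 11

Answer: 10 15 11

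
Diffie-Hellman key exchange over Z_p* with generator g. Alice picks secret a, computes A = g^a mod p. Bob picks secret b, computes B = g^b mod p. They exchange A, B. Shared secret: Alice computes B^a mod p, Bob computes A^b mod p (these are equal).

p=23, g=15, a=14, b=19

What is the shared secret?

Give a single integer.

A = 15^14 mod 23  (bits of 14 = 1110)
  bit 0 = 1: r = r^2 * 15 mod 23 = 1^2 * 15 = 1*15 = 15
  bit 1 = 1: r = r^2 * 15 mod 23 = 15^2 * 15 = 18*15 = 17
  bit 2 = 1: r = r^2 * 15 mod 23 = 17^2 * 15 = 13*15 = 11
  bit 3 = 0: r = r^2 mod 23 = 11^2 = 6
  -> A = 6
B = 15^19 mod 23  (bits of 19 = 10011)
  bit 0 = 1: r = r^2 * 15 mod 23 = 1^2 * 15 = 1*15 = 15
  bit 1 = 0: r = r^2 mod 23 = 15^2 = 18
  bit 2 = 0: r = r^2 mod 23 = 18^2 = 2
  bit 3 = 1: r = r^2 * 15 mod 23 = 2^2 * 15 = 4*15 = 14
  bit 4 = 1: r = r^2 * 15 mod 23 = 14^2 * 15 = 12*15 = 19
  -> B = 19
s = B^a = 19^14 mod 23  (bits of 14 = 1110)
  bit 0 = 1: r = r^2 * 19 mod 23 = 1^2 * 19 = 1*19 = 19
  bit 1 = 1: r = r^2 * 19 mod 23 = 19^2 * 19 = 16*19 = 5
  bit 2 = 1: r = r^2 * 19 mod 23 = 5^2 * 19 = 2*19 = 15
  bit 3 = 0: r = r^2 mod 23 = 15^2 = 18
  -> s = B^a = 18

Answer: 18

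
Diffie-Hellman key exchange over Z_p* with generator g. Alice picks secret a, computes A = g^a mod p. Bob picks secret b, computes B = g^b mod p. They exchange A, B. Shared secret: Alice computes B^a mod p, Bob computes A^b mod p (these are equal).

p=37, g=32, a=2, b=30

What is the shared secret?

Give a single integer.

Answer: 26

Derivation:
A = 32^2 mod 37  (bits of 2 = 10)
  bit 0 = 1: r = r^2 * 32 mod 37 = 1^2 * 32 = 1*32 = 32
  bit 1 = 0: r = r^2 mod 37 = 32^2 = 25
  -> A = 25
B = 32^30 mod 37  (bits of 30 = 11110)
  bit 0 = 1: r = r^2 * 32 mod 37 = 1^2 * 32 = 1*32 = 32
  bit 1 = 1: r = r^2 * 32 mod 37 = 32^2 * 32 = 25*32 = 23
  bit 2 = 1: r = r^2 * 32 mod 37 = 23^2 * 32 = 11*32 = 19
  bit 3 = 1: r = r^2 * 32 mod 37 = 19^2 * 32 = 28*32 = 8
  bit 4 = 0: r = r^2 mod 37 = 8^2 = 27
  -> B = 27
s = B^a = 27^2 mod 37  (bits of 2 = 10)
  bit 0 = 1: r = r^2 * 27 mod 37 = 1^2 * 27 = 1*27 = 27
  bit 1 = 0: r = r^2 mod 37 = 27^2 = 26
  -> s = B^a = 26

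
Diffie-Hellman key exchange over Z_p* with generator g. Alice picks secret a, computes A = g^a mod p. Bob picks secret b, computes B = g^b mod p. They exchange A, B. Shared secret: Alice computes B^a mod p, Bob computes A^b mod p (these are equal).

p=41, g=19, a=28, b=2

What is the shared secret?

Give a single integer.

A = 19^28 mod 41  (bits of 28 = 11100)
  bit 0 = 1: r = r^2 * 19 mod 41 = 1^2 * 19 = 1*19 = 19
  bit 1 = 1: r = r^2 * 19 mod 41 = 19^2 * 19 = 33*19 = 12
  bit 2 = 1: r = r^2 * 19 mod 41 = 12^2 * 19 = 21*19 = 30
  bit 3 = 0: r = r^2 mod 41 = 30^2 = 39
  bit 4 = 0: r = r^2 mod 41 = 39^2 = 4
  -> A = 4
B = 19^2 mod 41  (bits of 2 = 10)
  bit 0 = 1: r = r^2 * 19 mod 41 = 1^2 * 19 = 1*19 = 19
  bit 1 = 0: r = r^2 mod 41 = 19^2 = 33
  -> B = 33
s = B^a = 33^28 mod 41  (bits of 28 = 11100)
  bit 0 = 1: r = r^2 * 33 mod 41 = 1^2 * 33 = 1*33 = 33
  bit 1 = 1: r = r^2 * 33 mod 41 = 33^2 * 33 = 23*33 = 21
  bit 2 = 1: r = r^2 * 33 mod 41 = 21^2 * 33 = 31*33 = 39
  bit 3 = 0: r = r^2 mod 41 = 39^2 = 4
  bit 4 = 0: r = r^2 mod 41 = 4^2 = 16
  -> s = B^a = 16

Answer: 16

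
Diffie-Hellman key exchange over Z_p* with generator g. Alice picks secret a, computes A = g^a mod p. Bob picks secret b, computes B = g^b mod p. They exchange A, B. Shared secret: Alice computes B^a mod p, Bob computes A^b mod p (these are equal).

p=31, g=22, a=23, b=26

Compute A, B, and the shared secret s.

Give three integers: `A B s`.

Answer: 3 14 18

Derivation:
A = 22^23 mod 31  (bits of 23 = 10111)
  bit 0 = 1: r = r^2 * 22 mod 31 = 1^2 * 22 = 1*22 = 22
  bit 1 = 0: r = r^2 mod 31 = 22^2 = 19
  bit 2 = 1: r = r^2 * 22 mod 31 = 19^2 * 22 = 20*22 = 6
  bit 3 = 1: r = r^2 * 22 mod 31 = 6^2 * 22 = 5*22 = 17
  bit 4 = 1: r = r^2 * 22 mod 31 = 17^2 * 22 = 10*22 = 3
  -> A = 3
B = 22^26 mod 31  (bits of 26 = 11010)
  bit 0 = 1: r = r^2 * 22 mod 31 = 1^2 * 22 = 1*22 = 22
  bit 1 = 1: r = r^2 * 22 mod 31 = 22^2 * 22 = 19*22 = 15
  bit 2 = 0: r = r^2 mod 31 = 15^2 = 8
  bit 3 = 1: r = r^2 * 22 mod 31 = 8^2 * 22 = 2*22 = 13
  bit 4 = 0: r = r^2 mod 31 = 13^2 = 14
  -> B = 14
s = B^a = 14^23 mod 31  (bits of 23 = 10111)
  bit 0 = 1: r = r^2 * 14 mod 31 = 1^2 * 14 = 1*14 = 14
  bit 1 = 0: r = r^2 mod 31 = 14^2 = 10
  bit 2 = 1: r = r^2 * 14 mod 31 = 10^2 * 14 = 7*14 = 5
  bit 3 = 1: r = r^2 * 14 mod 31 = 5^2 * 14 = 25*14 = 9
  bit 4 = 1: r = r^2 * 14 mod 31 = 9^2 * 14 = 19*14 = 18
  -> s = B^a = 18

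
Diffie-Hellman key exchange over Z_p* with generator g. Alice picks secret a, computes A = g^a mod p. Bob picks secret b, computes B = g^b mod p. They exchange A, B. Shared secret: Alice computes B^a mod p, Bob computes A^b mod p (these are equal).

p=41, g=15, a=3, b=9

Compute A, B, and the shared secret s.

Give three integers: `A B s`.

Answer: 13 24 7

Derivation:
A = 15^3 mod 41  (bits of 3 = 11)
  bit 0 = 1: r = r^2 * 15 mod 41 = 1^2 * 15 = 1*15 = 15
  bit 1 = 1: r = r^2 * 15 mod 41 = 15^2 * 15 = 20*15 = 13
  -> A = 13
B = 15^9 mod 41  (bits of 9 = 1001)
  bit 0 = 1: r = r^2 * 15 mod 41 = 1^2 * 15 = 1*15 = 15
  bit 1 = 0: r = r^2 mod 41 = 15^2 = 20
  bit 2 = 0: r = r^2 mod 41 = 20^2 = 31
  bit 3 = 1: r = r^2 * 15 mod 41 = 31^2 * 15 = 18*15 = 24
  -> B = 24
s = B^a = 24^3 mod 41  (bits of 3 = 11)
  bit 0 = 1: r = r^2 * 24 mod 41 = 1^2 * 24 = 1*24 = 24
  bit 1 = 1: r = r^2 * 24 mod 41 = 24^2 * 24 = 2*24 = 7
  -> s = B^a = 7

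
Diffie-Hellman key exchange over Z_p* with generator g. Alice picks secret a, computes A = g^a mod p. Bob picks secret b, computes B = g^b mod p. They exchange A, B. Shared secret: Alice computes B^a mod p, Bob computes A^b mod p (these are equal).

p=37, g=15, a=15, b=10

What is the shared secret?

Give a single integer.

A = 15^15 mod 37  (bits of 15 = 1111)
  bit 0 = 1: r = r^2 * 15 mod 37 = 1^2 * 15 = 1*15 = 15
  bit 1 = 1: r = r^2 * 15 mod 37 = 15^2 * 15 = 3*15 = 8
  bit 2 = 1: r = r^2 * 15 mod 37 = 8^2 * 15 = 27*15 = 35
  bit 3 = 1: r = r^2 * 15 mod 37 = 35^2 * 15 = 4*15 = 23
  -> A = 23
B = 15^10 mod 37  (bits of 10 = 1010)
  bit 0 = 1: r = r^2 * 15 mod 37 = 1^2 * 15 = 1*15 = 15
  bit 1 = 0: r = r^2 mod 37 = 15^2 = 3
  bit 2 = 1: r = r^2 * 15 mod 37 = 3^2 * 15 = 9*15 = 24
  bit 3 = 0: r = r^2 mod 37 = 24^2 = 21
  -> B = 21
s = B^a = 21^15 mod 37  (bits of 15 = 1111)
  bit 0 = 1: r = r^2 * 21 mod 37 = 1^2 * 21 = 1*21 = 21
  bit 1 = 1: r = r^2 * 21 mod 37 = 21^2 * 21 = 34*21 = 11
  bit 2 = 1: r = r^2 * 21 mod 37 = 11^2 * 21 = 10*21 = 25
  bit 3 = 1: r = r^2 * 21 mod 37 = 25^2 * 21 = 33*21 = 27
  -> s = B^a = 27

Answer: 27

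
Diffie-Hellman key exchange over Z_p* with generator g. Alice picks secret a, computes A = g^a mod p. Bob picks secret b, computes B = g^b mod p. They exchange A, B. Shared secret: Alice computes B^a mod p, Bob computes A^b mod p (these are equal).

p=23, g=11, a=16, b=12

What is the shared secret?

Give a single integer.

A = 11^16 mod 23  (bits of 16 = 10000)
  bit 0 = 1: r = r^2 * 11 mod 23 = 1^2 * 11 = 1*11 = 11
  bit 1 = 0: r = r^2 mod 23 = 11^2 = 6
  bit 2 = 0: r = r^2 mod 23 = 6^2 = 13
  bit 3 = 0: r = r^2 mod 23 = 13^2 = 8
  bit 4 = 0: r = r^2 mod 23 = 8^2 = 18
  -> A = 18
B = 11^12 mod 23  (bits of 12 = 1100)
  bit 0 = 1: r = r^2 * 11 mod 23 = 1^2 * 11 = 1*11 = 11
  bit 1 = 1: r = r^2 * 11 mod 23 = 11^2 * 11 = 6*11 = 20
  bit 2 = 0: r = r^2 mod 23 = 20^2 = 9
  bit 3 = 0: r = r^2 mod 23 = 9^2 = 12
  -> B = 12
s = B^a = 12^16 mod 23  (bits of 16 = 10000)
  bit 0 = 1: r = r^2 * 12 mod 23 = 1^2 * 12 = 1*12 = 12
  bit 1 = 0: r = r^2 mod 23 = 12^2 = 6
  bit 2 = 0: r = r^2 mod 23 = 6^2 = 13
  bit 3 = 0: r = r^2 mod 23 = 13^2 = 8
  bit 4 = 0: r = r^2 mod 23 = 8^2 = 18
  -> s = B^a = 18

Answer: 18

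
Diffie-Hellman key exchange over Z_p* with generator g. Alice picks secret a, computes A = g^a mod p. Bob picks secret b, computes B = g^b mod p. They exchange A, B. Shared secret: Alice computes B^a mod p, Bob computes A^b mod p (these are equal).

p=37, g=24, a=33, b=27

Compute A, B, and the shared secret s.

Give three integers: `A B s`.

A = 24^33 mod 37  (bits of 33 = 100001)
  bit 0 = 1: r = r^2 * 24 mod 37 = 1^2 * 24 = 1*24 = 24
  bit 1 = 0: r = r^2 mod 37 = 24^2 = 21
  bit 2 = 0: r = r^2 mod 37 = 21^2 = 34
  bit 3 = 0: r = r^2 mod 37 = 34^2 = 9
  bit 4 = 0: r = r^2 mod 37 = 9^2 = 7
  bit 5 = 1: r = r^2 * 24 mod 37 = 7^2 * 24 = 12*24 = 29
  -> A = 29
B = 24^27 mod 37  (bits of 27 = 11011)
  bit 0 = 1: r = r^2 * 24 mod 37 = 1^2 * 24 = 1*24 = 24
  bit 1 = 1: r = r^2 * 24 mod 37 = 24^2 * 24 = 21*24 = 23
  bit 2 = 0: r = r^2 mod 37 = 23^2 = 11
  bit 3 = 1: r = r^2 * 24 mod 37 = 11^2 * 24 = 10*24 = 18
  bit 4 = 1: r = r^2 * 24 mod 37 = 18^2 * 24 = 28*24 = 6
  -> B = 6
s = B^a = 6^33 mod 37  (bits of 33 = 100001)
  bit 0 = 1: r = r^2 * 6 mod 37 = 1^2 * 6 = 1*6 = 6
  bit 1 = 0: r = r^2 mod 37 = 6^2 = 36
  bit 2 = 0: r = r^2 mod 37 = 36^2 = 1
  bit 3 = 0: r = r^2 mod 37 = 1^2 = 1
  bit 4 = 0: r = r^2 mod 37 = 1^2 = 1
  bit 5 = 1: r = r^2 * 6 mod 37 = 1^2 * 6 = 1*6 = 6
  -> s = B^a = 6

Answer: 29 6 6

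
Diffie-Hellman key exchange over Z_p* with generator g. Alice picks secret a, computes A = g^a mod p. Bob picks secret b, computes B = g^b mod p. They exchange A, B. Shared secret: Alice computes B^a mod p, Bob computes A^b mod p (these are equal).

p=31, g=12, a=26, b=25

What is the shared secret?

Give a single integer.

A = 12^26 mod 31  (bits of 26 = 11010)
  bit 0 = 1: r = r^2 * 12 mod 31 = 1^2 * 12 = 1*12 = 12
  bit 1 = 1: r = r^2 * 12 mod 31 = 12^2 * 12 = 20*12 = 23
  bit 2 = 0: r = r^2 mod 31 = 23^2 = 2
  bit 3 = 1: r = r^2 * 12 mod 31 = 2^2 * 12 = 4*12 = 17
  bit 4 = 0: r = r^2 mod 31 = 17^2 = 10
  -> A = 10
B = 12^25 mod 31  (bits of 25 = 11001)
  bit 0 = 1: r = r^2 * 12 mod 31 = 1^2 * 12 = 1*12 = 12
  bit 1 = 1: r = r^2 * 12 mod 31 = 12^2 * 12 = 20*12 = 23
  bit 2 = 0: r = r^2 mod 31 = 23^2 = 2
  bit 3 = 0: r = r^2 mod 31 = 2^2 = 4
  bit 4 = 1: r = r^2 * 12 mod 31 = 4^2 * 12 = 16*12 = 6
  -> B = 6
s = B^a = 6^26 mod 31  (bits of 26 = 11010)
  bit 0 = 1: r = r^2 * 6 mod 31 = 1^2 * 6 = 1*6 = 6
  bit 1 = 1: r = r^2 * 6 mod 31 = 6^2 * 6 = 5*6 = 30
  bit 2 = 0: r = r^2 mod 31 = 30^2 = 1
  bit 3 = 1: r = r^2 * 6 mod 31 = 1^2 * 6 = 1*6 = 6
  bit 4 = 0: r = r^2 mod 31 = 6^2 = 5
  -> s = B^a = 5

Answer: 5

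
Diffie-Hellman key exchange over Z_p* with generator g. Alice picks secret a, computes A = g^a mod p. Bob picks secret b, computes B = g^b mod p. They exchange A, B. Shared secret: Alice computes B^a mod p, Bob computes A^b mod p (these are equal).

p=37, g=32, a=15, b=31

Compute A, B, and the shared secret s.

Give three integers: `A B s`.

A = 32^15 mod 37  (bits of 15 = 1111)
  bit 0 = 1: r = r^2 * 32 mod 37 = 1^2 * 32 = 1*32 = 32
  bit 1 = 1: r = r^2 * 32 mod 37 = 32^2 * 32 = 25*32 = 23
  bit 2 = 1: r = r^2 * 32 mod 37 = 23^2 * 32 = 11*32 = 19
  bit 3 = 1: r = r^2 * 32 mod 37 = 19^2 * 32 = 28*32 = 8
  -> A = 8
B = 32^31 mod 37  (bits of 31 = 11111)
  bit 0 = 1: r = r^2 * 32 mod 37 = 1^2 * 32 = 1*32 = 32
  bit 1 = 1: r = r^2 * 32 mod 37 = 32^2 * 32 = 25*32 = 23
  bit 2 = 1: r = r^2 * 32 mod 37 = 23^2 * 32 = 11*32 = 19
  bit 3 = 1: r = r^2 * 32 mod 37 = 19^2 * 32 = 28*32 = 8
  bit 4 = 1: r = r^2 * 32 mod 37 = 8^2 * 32 = 27*32 = 13
  -> B = 13
s = B^a = 13^15 mod 37  (bits of 15 = 1111)
  bit 0 = 1: r = r^2 * 13 mod 37 = 1^2 * 13 = 1*13 = 13
  bit 1 = 1: r = r^2 * 13 mod 37 = 13^2 * 13 = 21*13 = 14
  bit 2 = 1: r = r^2 * 13 mod 37 = 14^2 * 13 = 11*13 = 32
  bit 3 = 1: r = r^2 * 13 mod 37 = 32^2 * 13 = 25*13 = 29
  -> s = B^a = 29

Answer: 8 13 29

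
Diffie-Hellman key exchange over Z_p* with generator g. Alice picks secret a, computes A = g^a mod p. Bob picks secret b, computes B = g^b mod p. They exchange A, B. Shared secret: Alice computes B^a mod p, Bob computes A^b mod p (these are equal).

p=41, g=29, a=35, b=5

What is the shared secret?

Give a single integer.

Answer: 14

Derivation:
A = 29^35 mod 41  (bits of 35 = 100011)
  bit 0 = 1: r = r^2 * 29 mod 41 = 1^2 * 29 = 1*29 = 29
  bit 1 = 0: r = r^2 mod 41 = 29^2 = 21
  bit 2 = 0: r = r^2 mod 41 = 21^2 = 31
  bit 3 = 0: r = r^2 mod 41 = 31^2 = 18
  bit 4 = 1: r = r^2 * 29 mod 41 = 18^2 * 29 = 37*29 = 7
  bit 5 = 1: r = r^2 * 29 mod 41 = 7^2 * 29 = 8*29 = 27
  -> A = 27
B = 29^5 mod 41  (bits of 5 = 101)
  bit 0 = 1: r = r^2 * 29 mod 41 = 1^2 * 29 = 1*29 = 29
  bit 1 = 0: r = r^2 mod 41 = 29^2 = 21
  bit 2 = 1: r = r^2 * 29 mod 41 = 21^2 * 29 = 31*29 = 38
  -> B = 38
s = B^a = 38^35 mod 41  (bits of 35 = 100011)
  bit 0 = 1: r = r^2 * 38 mod 41 = 1^2 * 38 = 1*38 = 38
  bit 1 = 0: r = r^2 mod 41 = 38^2 = 9
  bit 2 = 0: r = r^2 mod 41 = 9^2 = 40
  bit 3 = 0: r = r^2 mod 41 = 40^2 = 1
  bit 4 = 1: r = r^2 * 38 mod 41 = 1^2 * 38 = 1*38 = 38
  bit 5 = 1: r = r^2 * 38 mod 41 = 38^2 * 38 = 9*38 = 14
  -> s = B^a = 14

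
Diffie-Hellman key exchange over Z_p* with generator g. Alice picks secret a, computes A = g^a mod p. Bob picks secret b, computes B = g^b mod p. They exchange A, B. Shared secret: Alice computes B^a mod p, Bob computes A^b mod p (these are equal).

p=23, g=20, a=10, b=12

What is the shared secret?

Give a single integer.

Answer: 8

Derivation:
A = 20^10 mod 23  (bits of 10 = 1010)
  bit 0 = 1: r = r^2 * 20 mod 23 = 1^2 * 20 = 1*20 = 20
  bit 1 = 0: r = r^2 mod 23 = 20^2 = 9
  bit 2 = 1: r = r^2 * 20 mod 23 = 9^2 * 20 = 12*20 = 10
  bit 3 = 0: r = r^2 mod 23 = 10^2 = 8
  -> A = 8
B = 20^12 mod 23  (bits of 12 = 1100)
  bit 0 = 1: r = r^2 * 20 mod 23 = 1^2 * 20 = 1*20 = 20
  bit 1 = 1: r = r^2 * 20 mod 23 = 20^2 * 20 = 9*20 = 19
  bit 2 = 0: r = r^2 mod 23 = 19^2 = 16
  bit 3 = 0: r = r^2 mod 23 = 16^2 = 3
  -> B = 3
s = B^a = 3^10 mod 23  (bits of 10 = 1010)
  bit 0 = 1: r = r^2 * 3 mod 23 = 1^2 * 3 = 1*3 = 3
  bit 1 = 0: r = r^2 mod 23 = 3^2 = 9
  bit 2 = 1: r = r^2 * 3 mod 23 = 9^2 * 3 = 12*3 = 13
  bit 3 = 0: r = r^2 mod 23 = 13^2 = 8
  -> s = B^a = 8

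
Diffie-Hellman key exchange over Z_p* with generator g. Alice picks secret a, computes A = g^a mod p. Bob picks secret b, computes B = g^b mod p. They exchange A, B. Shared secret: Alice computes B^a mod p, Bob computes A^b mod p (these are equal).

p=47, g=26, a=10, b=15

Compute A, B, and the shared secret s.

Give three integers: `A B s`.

A = 26^10 mod 47  (bits of 10 = 1010)
  bit 0 = 1: r = r^2 * 26 mod 47 = 1^2 * 26 = 1*26 = 26
  bit 1 = 0: r = r^2 mod 47 = 26^2 = 18
  bit 2 = 1: r = r^2 * 26 mod 47 = 18^2 * 26 = 42*26 = 11
  bit 3 = 0: r = r^2 mod 47 = 11^2 = 27
  -> A = 27
B = 26^15 mod 47  (bits of 15 = 1111)
  bit 0 = 1: r = r^2 * 26 mod 47 = 1^2 * 26 = 1*26 = 26
  bit 1 = 1: r = r^2 * 26 mod 47 = 26^2 * 26 = 18*26 = 45
  bit 2 = 1: r = r^2 * 26 mod 47 = 45^2 * 26 = 4*26 = 10
  bit 3 = 1: r = r^2 * 26 mod 47 = 10^2 * 26 = 6*26 = 15
  -> B = 15
s = B^a = 15^10 mod 47  (bits of 10 = 1010)
  bit 0 = 1: r = r^2 * 15 mod 47 = 1^2 * 15 = 1*15 = 15
  bit 1 = 0: r = r^2 mod 47 = 15^2 = 37
  bit 2 = 1: r = r^2 * 15 mod 47 = 37^2 * 15 = 6*15 = 43
  bit 3 = 0: r = r^2 mod 47 = 43^2 = 16
  -> s = B^a = 16

Answer: 27 15 16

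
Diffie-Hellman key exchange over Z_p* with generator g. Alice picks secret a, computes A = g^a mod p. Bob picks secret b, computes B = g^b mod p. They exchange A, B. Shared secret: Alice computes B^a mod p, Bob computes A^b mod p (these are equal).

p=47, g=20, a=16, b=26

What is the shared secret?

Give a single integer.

A = 20^16 mod 47  (bits of 16 = 10000)
  bit 0 = 1: r = r^2 * 20 mod 47 = 1^2 * 20 = 1*20 = 20
  bit 1 = 0: r = r^2 mod 47 = 20^2 = 24
  bit 2 = 0: r = r^2 mod 47 = 24^2 = 12
  bit 3 = 0: r = r^2 mod 47 = 12^2 = 3
  bit 4 = 0: r = r^2 mod 47 = 3^2 = 9
  -> A = 9
B = 20^26 mod 47  (bits of 26 = 11010)
  bit 0 = 1: r = r^2 * 20 mod 47 = 1^2 * 20 = 1*20 = 20
  bit 1 = 1: r = r^2 * 20 mod 47 = 20^2 * 20 = 24*20 = 10
  bit 2 = 0: r = r^2 mod 47 = 10^2 = 6
  bit 3 = 1: r = r^2 * 20 mod 47 = 6^2 * 20 = 36*20 = 15
  bit 4 = 0: r = r^2 mod 47 = 15^2 = 37
  -> B = 37
s = B^a = 37^16 mod 47  (bits of 16 = 10000)
  bit 0 = 1: r = r^2 * 37 mod 47 = 1^2 * 37 = 1*37 = 37
  bit 1 = 0: r = r^2 mod 47 = 37^2 = 6
  bit 2 = 0: r = r^2 mod 47 = 6^2 = 36
  bit 3 = 0: r = r^2 mod 47 = 36^2 = 27
  bit 4 = 0: r = r^2 mod 47 = 27^2 = 24
  -> s = B^a = 24

Answer: 24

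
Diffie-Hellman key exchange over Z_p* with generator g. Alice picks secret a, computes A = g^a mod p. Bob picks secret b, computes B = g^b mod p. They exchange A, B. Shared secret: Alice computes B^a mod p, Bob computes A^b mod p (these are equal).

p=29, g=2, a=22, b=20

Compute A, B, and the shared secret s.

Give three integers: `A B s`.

Answer: 5 23 23

Derivation:
A = 2^22 mod 29  (bits of 22 = 10110)
  bit 0 = 1: r = r^2 * 2 mod 29 = 1^2 * 2 = 1*2 = 2
  bit 1 = 0: r = r^2 mod 29 = 2^2 = 4
  bit 2 = 1: r = r^2 * 2 mod 29 = 4^2 * 2 = 16*2 = 3
  bit 3 = 1: r = r^2 * 2 mod 29 = 3^2 * 2 = 9*2 = 18
  bit 4 = 0: r = r^2 mod 29 = 18^2 = 5
  -> A = 5
B = 2^20 mod 29  (bits of 20 = 10100)
  bit 0 = 1: r = r^2 * 2 mod 29 = 1^2 * 2 = 1*2 = 2
  bit 1 = 0: r = r^2 mod 29 = 2^2 = 4
  bit 2 = 1: r = r^2 * 2 mod 29 = 4^2 * 2 = 16*2 = 3
  bit 3 = 0: r = r^2 mod 29 = 3^2 = 9
  bit 4 = 0: r = r^2 mod 29 = 9^2 = 23
  -> B = 23
s = B^a = 23^22 mod 29  (bits of 22 = 10110)
  bit 0 = 1: r = r^2 * 23 mod 29 = 1^2 * 23 = 1*23 = 23
  bit 1 = 0: r = r^2 mod 29 = 23^2 = 7
  bit 2 = 1: r = r^2 * 23 mod 29 = 7^2 * 23 = 20*23 = 25
  bit 3 = 1: r = r^2 * 23 mod 29 = 25^2 * 23 = 16*23 = 20
  bit 4 = 0: r = r^2 mod 29 = 20^2 = 23
  -> s = B^a = 23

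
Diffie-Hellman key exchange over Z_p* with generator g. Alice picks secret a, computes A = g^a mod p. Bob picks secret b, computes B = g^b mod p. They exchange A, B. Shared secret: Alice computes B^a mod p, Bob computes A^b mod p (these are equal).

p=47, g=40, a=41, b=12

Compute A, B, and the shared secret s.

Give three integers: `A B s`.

Answer: 5 17 18

Derivation:
A = 40^41 mod 47  (bits of 41 = 101001)
  bit 0 = 1: r = r^2 * 40 mod 47 = 1^2 * 40 = 1*40 = 40
  bit 1 = 0: r = r^2 mod 47 = 40^2 = 2
  bit 2 = 1: r = r^2 * 40 mod 47 = 2^2 * 40 = 4*40 = 19
  bit 3 = 0: r = r^2 mod 47 = 19^2 = 32
  bit 4 = 0: r = r^2 mod 47 = 32^2 = 37
  bit 5 = 1: r = r^2 * 40 mod 47 = 37^2 * 40 = 6*40 = 5
  -> A = 5
B = 40^12 mod 47  (bits of 12 = 1100)
  bit 0 = 1: r = r^2 * 40 mod 47 = 1^2 * 40 = 1*40 = 40
  bit 1 = 1: r = r^2 * 40 mod 47 = 40^2 * 40 = 2*40 = 33
  bit 2 = 0: r = r^2 mod 47 = 33^2 = 8
  bit 3 = 0: r = r^2 mod 47 = 8^2 = 17
  -> B = 17
s = B^a = 17^41 mod 47  (bits of 41 = 101001)
  bit 0 = 1: r = r^2 * 17 mod 47 = 1^2 * 17 = 1*17 = 17
  bit 1 = 0: r = r^2 mod 47 = 17^2 = 7
  bit 2 = 1: r = r^2 * 17 mod 47 = 7^2 * 17 = 2*17 = 34
  bit 3 = 0: r = r^2 mod 47 = 34^2 = 28
  bit 4 = 0: r = r^2 mod 47 = 28^2 = 32
  bit 5 = 1: r = r^2 * 17 mod 47 = 32^2 * 17 = 37*17 = 18
  -> s = B^a = 18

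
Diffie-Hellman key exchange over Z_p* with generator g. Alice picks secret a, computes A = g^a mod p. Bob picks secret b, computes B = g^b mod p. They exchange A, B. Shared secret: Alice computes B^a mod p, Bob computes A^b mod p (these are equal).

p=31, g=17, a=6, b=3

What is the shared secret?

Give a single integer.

A = 17^6 mod 31  (bits of 6 = 110)
  bit 0 = 1: r = r^2 * 17 mod 31 = 1^2 * 17 = 1*17 = 17
  bit 1 = 1: r = r^2 * 17 mod 31 = 17^2 * 17 = 10*17 = 15
  bit 2 = 0: r = r^2 mod 31 = 15^2 = 8
  -> A = 8
B = 17^3 mod 31  (bits of 3 = 11)
  bit 0 = 1: r = r^2 * 17 mod 31 = 1^2 * 17 = 1*17 = 17
  bit 1 = 1: r = r^2 * 17 mod 31 = 17^2 * 17 = 10*17 = 15
  -> B = 15
s = B^a = 15^6 mod 31  (bits of 6 = 110)
  bit 0 = 1: r = r^2 * 15 mod 31 = 1^2 * 15 = 1*15 = 15
  bit 1 = 1: r = r^2 * 15 mod 31 = 15^2 * 15 = 8*15 = 27
  bit 2 = 0: r = r^2 mod 31 = 27^2 = 16
  -> s = B^a = 16

Answer: 16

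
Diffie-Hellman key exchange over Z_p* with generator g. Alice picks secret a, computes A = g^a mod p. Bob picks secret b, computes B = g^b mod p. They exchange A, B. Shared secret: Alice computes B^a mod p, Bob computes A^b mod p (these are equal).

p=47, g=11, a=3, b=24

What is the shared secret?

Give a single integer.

A = 11^3 mod 47  (bits of 3 = 11)
  bit 0 = 1: r = r^2 * 11 mod 47 = 1^2 * 11 = 1*11 = 11
  bit 1 = 1: r = r^2 * 11 mod 47 = 11^2 * 11 = 27*11 = 15
  -> A = 15
B = 11^24 mod 47  (bits of 24 = 11000)
  bit 0 = 1: r = r^2 * 11 mod 47 = 1^2 * 11 = 1*11 = 11
  bit 1 = 1: r = r^2 * 11 mod 47 = 11^2 * 11 = 27*11 = 15
  bit 2 = 0: r = r^2 mod 47 = 15^2 = 37
  bit 3 = 0: r = r^2 mod 47 = 37^2 = 6
  bit 4 = 0: r = r^2 mod 47 = 6^2 = 36
  -> B = 36
s = B^a = 36^3 mod 47  (bits of 3 = 11)
  bit 0 = 1: r = r^2 * 36 mod 47 = 1^2 * 36 = 1*36 = 36
  bit 1 = 1: r = r^2 * 36 mod 47 = 36^2 * 36 = 27*36 = 32
  -> s = B^a = 32

Answer: 32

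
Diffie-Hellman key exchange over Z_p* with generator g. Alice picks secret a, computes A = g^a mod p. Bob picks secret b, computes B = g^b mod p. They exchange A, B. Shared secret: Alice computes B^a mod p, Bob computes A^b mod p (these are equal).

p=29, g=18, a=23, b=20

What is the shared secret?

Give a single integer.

A = 18^23 mod 29  (bits of 23 = 10111)
  bit 0 = 1: r = r^2 * 18 mod 29 = 1^2 * 18 = 1*18 = 18
  bit 1 = 0: r = r^2 mod 29 = 18^2 = 5
  bit 2 = 1: r = r^2 * 18 mod 29 = 5^2 * 18 = 25*18 = 15
  bit 3 = 1: r = r^2 * 18 mod 29 = 15^2 * 18 = 22*18 = 19
  bit 4 = 1: r = r^2 * 18 mod 29 = 19^2 * 18 = 13*18 = 2
  -> A = 2
B = 18^20 mod 29  (bits of 20 = 10100)
  bit 0 = 1: r = r^2 * 18 mod 29 = 1^2 * 18 = 1*18 = 18
  bit 1 = 0: r = r^2 mod 29 = 18^2 = 5
  bit 2 = 1: r = r^2 * 18 mod 29 = 5^2 * 18 = 25*18 = 15
  bit 3 = 0: r = r^2 mod 29 = 15^2 = 22
  bit 4 = 0: r = r^2 mod 29 = 22^2 = 20
  -> B = 20
s = B^a = 20^23 mod 29  (bits of 23 = 10111)
  bit 0 = 1: r = r^2 * 20 mod 29 = 1^2 * 20 = 1*20 = 20
  bit 1 = 0: r = r^2 mod 29 = 20^2 = 23
  bit 2 = 1: r = r^2 * 20 mod 29 = 23^2 * 20 = 7*20 = 24
  bit 3 = 1: r = r^2 * 20 mod 29 = 24^2 * 20 = 25*20 = 7
  bit 4 = 1: r = r^2 * 20 mod 29 = 7^2 * 20 = 20*20 = 23
  -> s = B^a = 23

Answer: 23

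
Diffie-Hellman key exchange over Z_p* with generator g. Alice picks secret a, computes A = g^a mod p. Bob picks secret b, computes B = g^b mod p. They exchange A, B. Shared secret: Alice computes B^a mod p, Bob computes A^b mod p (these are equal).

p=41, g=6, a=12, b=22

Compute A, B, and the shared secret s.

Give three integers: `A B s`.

Answer: 4 5 16

Derivation:
A = 6^12 mod 41  (bits of 12 = 1100)
  bit 0 = 1: r = r^2 * 6 mod 41 = 1^2 * 6 = 1*6 = 6
  bit 1 = 1: r = r^2 * 6 mod 41 = 6^2 * 6 = 36*6 = 11
  bit 2 = 0: r = r^2 mod 41 = 11^2 = 39
  bit 3 = 0: r = r^2 mod 41 = 39^2 = 4
  -> A = 4
B = 6^22 mod 41  (bits of 22 = 10110)
  bit 0 = 1: r = r^2 * 6 mod 41 = 1^2 * 6 = 1*6 = 6
  bit 1 = 0: r = r^2 mod 41 = 6^2 = 36
  bit 2 = 1: r = r^2 * 6 mod 41 = 36^2 * 6 = 25*6 = 27
  bit 3 = 1: r = r^2 * 6 mod 41 = 27^2 * 6 = 32*6 = 28
  bit 4 = 0: r = r^2 mod 41 = 28^2 = 5
  -> B = 5
s = B^a = 5^12 mod 41  (bits of 12 = 1100)
  bit 0 = 1: r = r^2 * 5 mod 41 = 1^2 * 5 = 1*5 = 5
  bit 1 = 1: r = r^2 * 5 mod 41 = 5^2 * 5 = 25*5 = 2
  bit 2 = 0: r = r^2 mod 41 = 2^2 = 4
  bit 3 = 0: r = r^2 mod 41 = 4^2 = 16
  -> s = B^a = 16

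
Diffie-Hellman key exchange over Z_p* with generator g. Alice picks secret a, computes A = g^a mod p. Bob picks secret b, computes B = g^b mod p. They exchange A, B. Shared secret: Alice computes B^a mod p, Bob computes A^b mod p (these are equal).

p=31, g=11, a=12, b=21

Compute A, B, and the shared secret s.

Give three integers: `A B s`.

Answer: 16 27 16

Derivation:
A = 11^12 mod 31  (bits of 12 = 1100)
  bit 0 = 1: r = r^2 * 11 mod 31 = 1^2 * 11 = 1*11 = 11
  bit 1 = 1: r = r^2 * 11 mod 31 = 11^2 * 11 = 28*11 = 29
  bit 2 = 0: r = r^2 mod 31 = 29^2 = 4
  bit 3 = 0: r = r^2 mod 31 = 4^2 = 16
  -> A = 16
B = 11^21 mod 31  (bits of 21 = 10101)
  bit 0 = 1: r = r^2 * 11 mod 31 = 1^2 * 11 = 1*11 = 11
  bit 1 = 0: r = r^2 mod 31 = 11^2 = 28
  bit 2 = 1: r = r^2 * 11 mod 31 = 28^2 * 11 = 9*11 = 6
  bit 3 = 0: r = r^2 mod 31 = 6^2 = 5
  bit 4 = 1: r = r^2 * 11 mod 31 = 5^2 * 11 = 25*11 = 27
  -> B = 27
s = B^a = 27^12 mod 31  (bits of 12 = 1100)
  bit 0 = 1: r = r^2 * 27 mod 31 = 1^2 * 27 = 1*27 = 27
  bit 1 = 1: r = r^2 * 27 mod 31 = 27^2 * 27 = 16*27 = 29
  bit 2 = 0: r = r^2 mod 31 = 29^2 = 4
  bit 3 = 0: r = r^2 mod 31 = 4^2 = 16
  -> s = B^a = 16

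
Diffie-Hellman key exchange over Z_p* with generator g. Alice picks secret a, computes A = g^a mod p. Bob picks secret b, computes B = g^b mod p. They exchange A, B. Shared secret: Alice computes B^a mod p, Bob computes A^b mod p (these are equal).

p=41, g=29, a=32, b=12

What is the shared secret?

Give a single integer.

Answer: 10

Derivation:
A = 29^32 mod 41  (bits of 32 = 100000)
  bit 0 = 1: r = r^2 * 29 mod 41 = 1^2 * 29 = 1*29 = 29
  bit 1 = 0: r = r^2 mod 41 = 29^2 = 21
  bit 2 = 0: r = r^2 mod 41 = 21^2 = 31
  bit 3 = 0: r = r^2 mod 41 = 31^2 = 18
  bit 4 = 0: r = r^2 mod 41 = 18^2 = 37
  bit 5 = 0: r = r^2 mod 41 = 37^2 = 16
  -> A = 16
B = 29^12 mod 41  (bits of 12 = 1100)
  bit 0 = 1: r = r^2 * 29 mod 41 = 1^2 * 29 = 1*29 = 29
  bit 1 = 1: r = r^2 * 29 mod 41 = 29^2 * 29 = 21*29 = 35
  bit 2 = 0: r = r^2 mod 41 = 35^2 = 36
  bit 3 = 0: r = r^2 mod 41 = 36^2 = 25
  -> B = 25
s = B^a = 25^32 mod 41  (bits of 32 = 100000)
  bit 0 = 1: r = r^2 * 25 mod 41 = 1^2 * 25 = 1*25 = 25
  bit 1 = 0: r = r^2 mod 41 = 25^2 = 10
  bit 2 = 0: r = r^2 mod 41 = 10^2 = 18
  bit 3 = 0: r = r^2 mod 41 = 18^2 = 37
  bit 4 = 0: r = r^2 mod 41 = 37^2 = 16
  bit 5 = 0: r = r^2 mod 41 = 16^2 = 10
  -> s = B^a = 10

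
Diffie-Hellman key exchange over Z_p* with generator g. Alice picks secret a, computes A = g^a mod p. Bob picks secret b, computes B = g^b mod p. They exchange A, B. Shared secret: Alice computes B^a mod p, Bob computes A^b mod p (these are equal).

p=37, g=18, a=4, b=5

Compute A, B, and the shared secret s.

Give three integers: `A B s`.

A = 18^4 mod 37  (bits of 4 = 100)
  bit 0 = 1: r = r^2 * 18 mod 37 = 1^2 * 18 = 1*18 = 18
  bit 1 = 0: r = r^2 mod 37 = 18^2 = 28
  bit 2 = 0: r = r^2 mod 37 = 28^2 = 7
  -> A = 7
B = 18^5 mod 37  (bits of 5 = 101)
  bit 0 = 1: r = r^2 * 18 mod 37 = 1^2 * 18 = 1*18 = 18
  bit 1 = 0: r = r^2 mod 37 = 18^2 = 28
  bit 2 = 1: r = r^2 * 18 mod 37 = 28^2 * 18 = 7*18 = 15
  -> B = 15
s = B^a = 15^4 mod 37  (bits of 4 = 100)
  bit 0 = 1: r = r^2 * 15 mod 37 = 1^2 * 15 = 1*15 = 15
  bit 1 = 0: r = r^2 mod 37 = 15^2 = 3
  bit 2 = 0: r = r^2 mod 37 = 3^2 = 9
  -> s = B^a = 9

Answer: 7 15 9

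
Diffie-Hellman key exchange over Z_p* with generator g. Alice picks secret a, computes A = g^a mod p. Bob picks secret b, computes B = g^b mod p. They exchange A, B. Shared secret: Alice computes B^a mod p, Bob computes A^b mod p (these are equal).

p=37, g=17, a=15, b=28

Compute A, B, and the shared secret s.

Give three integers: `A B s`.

A = 17^15 mod 37  (bits of 15 = 1111)
  bit 0 = 1: r = r^2 * 17 mod 37 = 1^2 * 17 = 1*17 = 17
  bit 1 = 1: r = r^2 * 17 mod 37 = 17^2 * 17 = 30*17 = 29
  bit 2 = 1: r = r^2 * 17 mod 37 = 29^2 * 17 = 27*17 = 15
  bit 3 = 1: r = r^2 * 17 mod 37 = 15^2 * 17 = 3*17 = 14
  -> A = 14
B = 17^28 mod 37  (bits of 28 = 11100)
  bit 0 = 1: r = r^2 * 17 mod 37 = 1^2 * 17 = 1*17 = 17
  bit 1 = 1: r = r^2 * 17 mod 37 = 17^2 * 17 = 30*17 = 29
  bit 2 = 1: r = r^2 * 17 mod 37 = 29^2 * 17 = 27*17 = 15
  bit 3 = 0: r = r^2 mod 37 = 15^2 = 3
  bit 4 = 0: r = r^2 mod 37 = 3^2 = 9
  -> B = 9
s = B^a = 9^15 mod 37  (bits of 15 = 1111)
  bit 0 = 1: r = r^2 * 9 mod 37 = 1^2 * 9 = 1*9 = 9
  bit 1 = 1: r = r^2 * 9 mod 37 = 9^2 * 9 = 7*9 = 26
  bit 2 = 1: r = r^2 * 9 mod 37 = 26^2 * 9 = 10*9 = 16
  bit 3 = 1: r = r^2 * 9 mod 37 = 16^2 * 9 = 34*9 = 10
  -> s = B^a = 10

Answer: 14 9 10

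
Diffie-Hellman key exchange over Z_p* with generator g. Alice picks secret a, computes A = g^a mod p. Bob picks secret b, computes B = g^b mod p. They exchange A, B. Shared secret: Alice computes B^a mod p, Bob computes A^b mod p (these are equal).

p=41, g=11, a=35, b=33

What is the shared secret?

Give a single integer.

A = 11^35 mod 41  (bits of 35 = 100011)
  bit 0 = 1: r = r^2 * 11 mod 41 = 1^2 * 11 = 1*11 = 11
  bit 1 = 0: r = r^2 mod 41 = 11^2 = 39
  bit 2 = 0: r = r^2 mod 41 = 39^2 = 4
  bit 3 = 0: r = r^2 mod 41 = 4^2 = 16
  bit 4 = 1: r = r^2 * 11 mod 41 = 16^2 * 11 = 10*11 = 28
  bit 5 = 1: r = r^2 * 11 mod 41 = 28^2 * 11 = 5*11 = 14
  -> A = 14
B = 11^33 mod 41  (bits of 33 = 100001)
  bit 0 = 1: r = r^2 * 11 mod 41 = 1^2 * 11 = 1*11 = 11
  bit 1 = 0: r = r^2 mod 41 = 11^2 = 39
  bit 2 = 0: r = r^2 mod 41 = 39^2 = 4
  bit 3 = 0: r = r^2 mod 41 = 4^2 = 16
  bit 4 = 0: r = r^2 mod 41 = 16^2 = 10
  bit 5 = 1: r = r^2 * 11 mod 41 = 10^2 * 11 = 18*11 = 34
  -> B = 34
s = B^a = 34^35 mod 41  (bits of 35 = 100011)
  bit 0 = 1: r = r^2 * 34 mod 41 = 1^2 * 34 = 1*34 = 34
  bit 1 = 0: r = r^2 mod 41 = 34^2 = 8
  bit 2 = 0: r = r^2 mod 41 = 8^2 = 23
  bit 3 = 0: r = r^2 mod 41 = 23^2 = 37
  bit 4 = 1: r = r^2 * 34 mod 41 = 37^2 * 34 = 16*34 = 11
  bit 5 = 1: r = r^2 * 34 mod 41 = 11^2 * 34 = 39*34 = 14
  -> s = B^a = 14

Answer: 14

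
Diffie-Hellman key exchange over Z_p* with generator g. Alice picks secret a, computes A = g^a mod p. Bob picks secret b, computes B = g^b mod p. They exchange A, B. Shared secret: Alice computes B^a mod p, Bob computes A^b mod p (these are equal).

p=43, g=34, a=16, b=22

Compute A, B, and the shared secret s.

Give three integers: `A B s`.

A = 34^16 mod 43  (bits of 16 = 10000)
  bit 0 = 1: r = r^2 * 34 mod 43 = 1^2 * 34 = 1*34 = 34
  bit 1 = 0: r = r^2 mod 43 = 34^2 = 38
  bit 2 = 0: r = r^2 mod 43 = 38^2 = 25
  bit 3 = 0: r = r^2 mod 43 = 25^2 = 23
  bit 4 = 0: r = r^2 mod 43 = 23^2 = 13
  -> A = 13
B = 34^22 mod 43  (bits of 22 = 10110)
  bit 0 = 1: r = r^2 * 34 mod 43 = 1^2 * 34 = 1*34 = 34
  bit 1 = 0: r = r^2 mod 43 = 34^2 = 38
  bit 2 = 1: r = r^2 * 34 mod 43 = 38^2 * 34 = 25*34 = 33
  bit 3 = 1: r = r^2 * 34 mod 43 = 33^2 * 34 = 14*34 = 3
  bit 4 = 0: r = r^2 mod 43 = 3^2 = 9
  -> B = 9
s = B^a = 9^16 mod 43  (bits of 16 = 10000)
  bit 0 = 1: r = r^2 * 9 mod 43 = 1^2 * 9 = 1*9 = 9
  bit 1 = 0: r = r^2 mod 43 = 9^2 = 38
  bit 2 = 0: r = r^2 mod 43 = 38^2 = 25
  bit 3 = 0: r = r^2 mod 43 = 25^2 = 23
  bit 4 = 0: r = r^2 mod 43 = 23^2 = 13
  -> s = B^a = 13

Answer: 13 9 13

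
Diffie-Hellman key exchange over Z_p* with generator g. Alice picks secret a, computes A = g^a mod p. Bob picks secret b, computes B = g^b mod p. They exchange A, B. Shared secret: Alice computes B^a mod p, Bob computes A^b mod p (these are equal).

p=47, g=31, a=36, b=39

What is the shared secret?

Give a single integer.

Answer: 16

Derivation:
A = 31^36 mod 47  (bits of 36 = 100100)
  bit 0 = 1: r = r^2 * 31 mod 47 = 1^2 * 31 = 1*31 = 31
  bit 1 = 0: r = r^2 mod 47 = 31^2 = 21
  bit 2 = 0: r = r^2 mod 47 = 21^2 = 18
  bit 3 = 1: r = r^2 * 31 mod 47 = 18^2 * 31 = 42*31 = 33
  bit 4 = 0: r = r^2 mod 47 = 33^2 = 8
  bit 5 = 0: r = r^2 mod 47 = 8^2 = 17
  -> A = 17
B = 31^39 mod 47  (bits of 39 = 100111)
  bit 0 = 1: r = r^2 * 31 mod 47 = 1^2 * 31 = 1*31 = 31
  bit 1 = 0: r = r^2 mod 47 = 31^2 = 21
  bit 2 = 0: r = r^2 mod 47 = 21^2 = 18
  bit 3 = 1: r = r^2 * 31 mod 47 = 18^2 * 31 = 42*31 = 33
  bit 4 = 1: r = r^2 * 31 mod 47 = 33^2 * 31 = 8*31 = 13
  bit 5 = 1: r = r^2 * 31 mod 47 = 13^2 * 31 = 28*31 = 22
  -> B = 22
s = B^a = 22^36 mod 47  (bits of 36 = 100100)
  bit 0 = 1: r = r^2 * 22 mod 47 = 1^2 * 22 = 1*22 = 22
  bit 1 = 0: r = r^2 mod 47 = 22^2 = 14
  bit 2 = 0: r = r^2 mod 47 = 14^2 = 8
  bit 3 = 1: r = r^2 * 22 mod 47 = 8^2 * 22 = 17*22 = 45
  bit 4 = 0: r = r^2 mod 47 = 45^2 = 4
  bit 5 = 0: r = r^2 mod 47 = 4^2 = 16
  -> s = B^a = 16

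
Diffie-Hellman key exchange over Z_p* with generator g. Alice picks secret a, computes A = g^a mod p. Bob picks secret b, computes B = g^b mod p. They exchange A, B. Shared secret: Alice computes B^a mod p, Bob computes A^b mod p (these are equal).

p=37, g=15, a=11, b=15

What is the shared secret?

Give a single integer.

Answer: 29

Derivation:
A = 15^11 mod 37  (bits of 11 = 1011)
  bit 0 = 1: r = r^2 * 15 mod 37 = 1^2 * 15 = 1*15 = 15
  bit 1 = 0: r = r^2 mod 37 = 15^2 = 3
  bit 2 = 1: r = r^2 * 15 mod 37 = 3^2 * 15 = 9*15 = 24
  bit 3 = 1: r = r^2 * 15 mod 37 = 24^2 * 15 = 21*15 = 19
  -> A = 19
B = 15^15 mod 37  (bits of 15 = 1111)
  bit 0 = 1: r = r^2 * 15 mod 37 = 1^2 * 15 = 1*15 = 15
  bit 1 = 1: r = r^2 * 15 mod 37 = 15^2 * 15 = 3*15 = 8
  bit 2 = 1: r = r^2 * 15 mod 37 = 8^2 * 15 = 27*15 = 35
  bit 3 = 1: r = r^2 * 15 mod 37 = 35^2 * 15 = 4*15 = 23
  -> B = 23
s = B^a = 23^11 mod 37  (bits of 11 = 1011)
  bit 0 = 1: r = r^2 * 23 mod 37 = 1^2 * 23 = 1*23 = 23
  bit 1 = 0: r = r^2 mod 37 = 23^2 = 11
  bit 2 = 1: r = r^2 * 23 mod 37 = 11^2 * 23 = 10*23 = 8
  bit 3 = 1: r = r^2 * 23 mod 37 = 8^2 * 23 = 27*23 = 29
  -> s = B^a = 29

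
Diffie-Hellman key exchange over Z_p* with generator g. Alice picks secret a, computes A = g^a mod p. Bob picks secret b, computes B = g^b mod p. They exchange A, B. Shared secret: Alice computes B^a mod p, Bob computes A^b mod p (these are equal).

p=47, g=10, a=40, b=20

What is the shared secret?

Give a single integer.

Answer: 3

Derivation:
A = 10^40 mod 47  (bits of 40 = 101000)
  bit 0 = 1: r = r^2 * 10 mod 47 = 1^2 * 10 = 1*10 = 10
  bit 1 = 0: r = r^2 mod 47 = 10^2 = 6
  bit 2 = 1: r = r^2 * 10 mod 47 = 6^2 * 10 = 36*10 = 31
  bit 3 = 0: r = r^2 mod 47 = 31^2 = 21
  bit 4 = 0: r = r^2 mod 47 = 21^2 = 18
  bit 5 = 0: r = r^2 mod 47 = 18^2 = 42
  -> A = 42
B = 10^20 mod 47  (bits of 20 = 10100)
  bit 0 = 1: r = r^2 * 10 mod 47 = 1^2 * 10 = 1*10 = 10
  bit 1 = 0: r = r^2 mod 47 = 10^2 = 6
  bit 2 = 1: r = r^2 * 10 mod 47 = 6^2 * 10 = 36*10 = 31
  bit 3 = 0: r = r^2 mod 47 = 31^2 = 21
  bit 4 = 0: r = r^2 mod 47 = 21^2 = 18
  -> B = 18
s = B^a = 18^40 mod 47  (bits of 40 = 101000)
  bit 0 = 1: r = r^2 * 18 mod 47 = 1^2 * 18 = 1*18 = 18
  bit 1 = 0: r = r^2 mod 47 = 18^2 = 42
  bit 2 = 1: r = r^2 * 18 mod 47 = 42^2 * 18 = 25*18 = 27
  bit 3 = 0: r = r^2 mod 47 = 27^2 = 24
  bit 4 = 0: r = r^2 mod 47 = 24^2 = 12
  bit 5 = 0: r = r^2 mod 47 = 12^2 = 3
  -> s = B^a = 3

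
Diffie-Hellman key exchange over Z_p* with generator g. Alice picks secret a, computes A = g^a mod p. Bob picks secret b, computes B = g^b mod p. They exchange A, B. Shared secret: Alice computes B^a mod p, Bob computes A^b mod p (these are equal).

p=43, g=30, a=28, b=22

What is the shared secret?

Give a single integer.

Answer: 36

Derivation:
A = 30^28 mod 43  (bits of 28 = 11100)
  bit 0 = 1: r = r^2 * 30 mod 43 = 1^2 * 30 = 1*30 = 30
  bit 1 = 1: r = r^2 * 30 mod 43 = 30^2 * 30 = 40*30 = 39
  bit 2 = 1: r = r^2 * 30 mod 43 = 39^2 * 30 = 16*30 = 7
  bit 3 = 0: r = r^2 mod 43 = 7^2 = 6
  bit 4 = 0: r = r^2 mod 43 = 6^2 = 36
  -> A = 36
B = 30^22 mod 43  (bits of 22 = 10110)
  bit 0 = 1: r = r^2 * 30 mod 43 = 1^2 * 30 = 1*30 = 30
  bit 1 = 0: r = r^2 mod 43 = 30^2 = 40
  bit 2 = 1: r = r^2 * 30 mod 43 = 40^2 * 30 = 9*30 = 12
  bit 3 = 1: r = r^2 * 30 mod 43 = 12^2 * 30 = 15*30 = 20
  bit 4 = 0: r = r^2 mod 43 = 20^2 = 13
  -> B = 13
s = B^a = 13^28 mod 43  (bits of 28 = 11100)
  bit 0 = 1: r = r^2 * 13 mod 43 = 1^2 * 13 = 1*13 = 13
  bit 1 = 1: r = r^2 * 13 mod 43 = 13^2 * 13 = 40*13 = 4
  bit 2 = 1: r = r^2 * 13 mod 43 = 4^2 * 13 = 16*13 = 36
  bit 3 = 0: r = r^2 mod 43 = 36^2 = 6
  bit 4 = 0: r = r^2 mod 43 = 6^2 = 36
  -> s = B^a = 36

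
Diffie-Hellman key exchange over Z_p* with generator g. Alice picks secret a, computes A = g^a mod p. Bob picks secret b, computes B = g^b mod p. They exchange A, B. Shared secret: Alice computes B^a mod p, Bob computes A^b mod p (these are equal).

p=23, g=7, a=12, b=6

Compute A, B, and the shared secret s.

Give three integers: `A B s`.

A = 7^12 mod 23  (bits of 12 = 1100)
  bit 0 = 1: r = r^2 * 7 mod 23 = 1^2 * 7 = 1*7 = 7
  bit 1 = 1: r = r^2 * 7 mod 23 = 7^2 * 7 = 3*7 = 21
  bit 2 = 0: r = r^2 mod 23 = 21^2 = 4
  bit 3 = 0: r = r^2 mod 23 = 4^2 = 16
  -> A = 16
B = 7^6 mod 23  (bits of 6 = 110)
  bit 0 = 1: r = r^2 * 7 mod 23 = 1^2 * 7 = 1*7 = 7
  bit 1 = 1: r = r^2 * 7 mod 23 = 7^2 * 7 = 3*7 = 21
  bit 2 = 0: r = r^2 mod 23 = 21^2 = 4
  -> B = 4
s = B^a = 4^12 mod 23  (bits of 12 = 1100)
  bit 0 = 1: r = r^2 * 4 mod 23 = 1^2 * 4 = 1*4 = 4
  bit 1 = 1: r = r^2 * 4 mod 23 = 4^2 * 4 = 16*4 = 18
  bit 2 = 0: r = r^2 mod 23 = 18^2 = 2
  bit 3 = 0: r = r^2 mod 23 = 2^2 = 4
  -> s = B^a = 4

Answer: 16 4 4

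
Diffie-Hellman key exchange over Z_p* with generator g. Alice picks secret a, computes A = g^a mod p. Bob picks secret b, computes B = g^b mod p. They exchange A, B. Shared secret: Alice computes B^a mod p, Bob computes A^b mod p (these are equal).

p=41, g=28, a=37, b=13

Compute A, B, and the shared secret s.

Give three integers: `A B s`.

A = 28^37 mod 41  (bits of 37 = 100101)
  bit 0 = 1: r = r^2 * 28 mod 41 = 1^2 * 28 = 1*28 = 28
  bit 1 = 0: r = r^2 mod 41 = 28^2 = 5
  bit 2 = 0: r = r^2 mod 41 = 5^2 = 25
  bit 3 = 1: r = r^2 * 28 mod 41 = 25^2 * 28 = 10*28 = 34
  bit 4 = 0: r = r^2 mod 41 = 34^2 = 8
  bit 5 = 1: r = r^2 * 28 mod 41 = 8^2 * 28 = 23*28 = 29
  -> A = 29
B = 28^13 mod 41  (bits of 13 = 1101)
  bit 0 = 1: r = r^2 * 28 mod 41 = 1^2 * 28 = 1*28 = 28
  bit 1 = 1: r = r^2 * 28 mod 41 = 28^2 * 28 = 5*28 = 17
  bit 2 = 0: r = r^2 mod 41 = 17^2 = 2
  bit 3 = 1: r = r^2 * 28 mod 41 = 2^2 * 28 = 4*28 = 30
  -> B = 30
s = B^a = 30^37 mod 41  (bits of 37 = 100101)
  bit 0 = 1: r = r^2 * 30 mod 41 = 1^2 * 30 = 1*30 = 30
  bit 1 = 0: r = r^2 mod 41 = 30^2 = 39
  bit 2 = 0: r = r^2 mod 41 = 39^2 = 4
  bit 3 = 1: r = r^2 * 30 mod 41 = 4^2 * 30 = 16*30 = 29
  bit 4 = 0: r = r^2 mod 41 = 29^2 = 21
  bit 5 = 1: r = r^2 * 30 mod 41 = 21^2 * 30 = 31*30 = 28
  -> s = B^a = 28

Answer: 29 30 28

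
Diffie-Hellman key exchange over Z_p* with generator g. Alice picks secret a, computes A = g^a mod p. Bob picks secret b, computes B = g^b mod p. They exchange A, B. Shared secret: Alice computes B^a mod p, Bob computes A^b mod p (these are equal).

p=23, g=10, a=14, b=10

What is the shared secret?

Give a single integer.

A = 10^14 mod 23  (bits of 14 = 1110)
  bit 0 = 1: r = r^2 * 10 mod 23 = 1^2 * 10 = 1*10 = 10
  bit 1 = 1: r = r^2 * 10 mod 23 = 10^2 * 10 = 8*10 = 11
  bit 2 = 1: r = r^2 * 10 mod 23 = 11^2 * 10 = 6*10 = 14
  bit 3 = 0: r = r^2 mod 23 = 14^2 = 12
  -> A = 12
B = 10^10 mod 23  (bits of 10 = 1010)
  bit 0 = 1: r = r^2 * 10 mod 23 = 1^2 * 10 = 1*10 = 10
  bit 1 = 0: r = r^2 mod 23 = 10^2 = 8
  bit 2 = 1: r = r^2 * 10 mod 23 = 8^2 * 10 = 18*10 = 19
  bit 3 = 0: r = r^2 mod 23 = 19^2 = 16
  -> B = 16
s = B^a = 16^14 mod 23  (bits of 14 = 1110)
  bit 0 = 1: r = r^2 * 16 mod 23 = 1^2 * 16 = 1*16 = 16
  bit 1 = 1: r = r^2 * 16 mod 23 = 16^2 * 16 = 3*16 = 2
  bit 2 = 1: r = r^2 * 16 mod 23 = 2^2 * 16 = 4*16 = 18
  bit 3 = 0: r = r^2 mod 23 = 18^2 = 2
  -> s = B^a = 2

Answer: 2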